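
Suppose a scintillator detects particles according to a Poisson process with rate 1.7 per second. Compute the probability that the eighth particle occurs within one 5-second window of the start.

0.6144

Over the interval, μ = 1.7 × 5 = 8.5 (a 5-second window = 5 seconds).
The eighth arrival falls in the interval iff at least 8 events occur there: P(S_8 ≤ t) = P(N ≥ 8) = 1 − P(N ≤ 7) ≈ 0.6144.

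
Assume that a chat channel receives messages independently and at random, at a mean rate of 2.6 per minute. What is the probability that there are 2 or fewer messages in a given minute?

With mean μ = 2.6 per minute,
P(N ≤ 2) = Σ_{j=0}^{2} e^(−μ) μ^j/j! ≈ 0.5184.

0.5184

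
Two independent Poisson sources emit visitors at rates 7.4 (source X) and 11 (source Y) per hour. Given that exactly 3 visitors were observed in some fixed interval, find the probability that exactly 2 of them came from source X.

Given the total, each event is independently from source X with probability p = λ_X/(λ_X+λ_Y) = 7.4/18.4 ≈ 0.4022.
So K ~ Binomial(3, 7.4/18.4): P(K = 2) = C(3,2) · (7.4/18.4)^2 · (11/18.4)^1 ≈ 0.2901.

0.2901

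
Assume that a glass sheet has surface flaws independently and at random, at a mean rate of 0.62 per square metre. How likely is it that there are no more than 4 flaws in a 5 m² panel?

0.7982

Over the interval, μ = 0.62 × 5 = 3.1 (a 5 m² panel = 5 square metres).
P(N ≤ 4) = Σ_{j=0}^{4} e^(−μ) μ^j/j! ≈ 0.7982.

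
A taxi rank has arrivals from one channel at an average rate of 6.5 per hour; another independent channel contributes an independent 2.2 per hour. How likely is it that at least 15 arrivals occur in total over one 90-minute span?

Independent Poisson processes superpose: combined rate λ = 6.5 + 2.2 = 8.7 per hour.
Over the interval, μ = 8.7 × 1.5 = 13.05 (a 90-minute span = 1.5 hours).
P(N ≥ 15) = 1 − P(N ≤ 14) ≈ 0.3300.

0.3300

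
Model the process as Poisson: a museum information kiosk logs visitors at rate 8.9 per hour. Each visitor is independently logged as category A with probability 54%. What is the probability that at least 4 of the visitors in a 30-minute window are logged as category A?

Thinning: the visitors that are logged as category A themselves form a Poisson process with rate 0.54 × 8.9 = 4.806 per hour.
Over the interval, μ = 4.806 × 0.5 = 2.403 (a 30-minute window = 0.5 hours).
P(N ≥ 4) = 1 − P(N ≤ 3) ≈ 0.2219.

0.2219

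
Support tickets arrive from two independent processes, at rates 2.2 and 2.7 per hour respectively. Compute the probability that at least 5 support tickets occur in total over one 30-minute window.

Independent Poisson processes superpose: combined rate λ = 2.2 + 2.7 = 4.9 per hour.
Over the interval, μ = 4.9 × 0.5 = 2.45 (a 30-minute window = 0.5 hours).
P(N ≥ 5) = 1 − P(N ≤ 4) ≈ 0.1022.

0.1022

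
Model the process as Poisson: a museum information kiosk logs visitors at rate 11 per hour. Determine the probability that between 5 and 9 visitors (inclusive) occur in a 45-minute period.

0.5990

Over the interval, μ = 11 × 0.75 = 8.25 (a 45-minute period = 0.75 hours).
P(5 ≤ N ≤ 9) = Σ_{j=5}^{9} e^(−8.25) · 8.25^j/j! ≈ 0.5990.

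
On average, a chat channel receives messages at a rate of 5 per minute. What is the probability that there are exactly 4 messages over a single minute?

0.1755

With mean μ = 5 per minute,
P(N = 4) = e^(−μ) μ^4/4! = e^(−5) · 5^4/24 ≈ 0.1755.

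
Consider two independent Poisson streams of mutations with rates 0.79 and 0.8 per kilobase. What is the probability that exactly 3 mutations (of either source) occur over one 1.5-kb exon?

Independent Poisson processes superpose: combined rate λ = 0.79 + 0.8 = 1.59 per kilobase.
Over the interval, μ = 1.59 × 1.5 = 2.385 (a 1.5-kb exon = 1.5 kilobases).
P(N = 3) = e^(−2.385) · 2.385^3/3! ≈ 0.2082.

0.2082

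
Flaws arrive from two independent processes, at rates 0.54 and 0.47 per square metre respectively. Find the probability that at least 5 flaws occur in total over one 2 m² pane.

0.0545

Independent Poisson processes superpose: combined rate λ = 0.54 + 0.47 = 1.01 per square metre.
Over the interval, μ = 1.01 × 2 = 2.02 (a 2 m² pane = 2 square metres).
P(N ≥ 5) = 1 − P(N ≤ 4) ≈ 0.0545.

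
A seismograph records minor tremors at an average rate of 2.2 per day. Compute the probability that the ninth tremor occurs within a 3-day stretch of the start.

Over the interval, μ = 2.2 × 3 = 6.6 (a 3-day stretch = 3 days).
The ninth arrival falls in the interval iff at least 9 events occur there: P(S_9 ≤ t) = P(N ≥ 9) = 1 − P(N ≤ 8) ≈ 0.2204.

0.2204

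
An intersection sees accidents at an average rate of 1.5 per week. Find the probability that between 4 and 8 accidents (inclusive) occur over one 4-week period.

Over the interval, μ = 1.5 × 4 = 6 (a 4-week period = 4 weeks).
P(4 ≤ N ≤ 8) = Σ_{j=4}^{8} e^(−6) · 6^j/j! ≈ 0.6960.

0.6960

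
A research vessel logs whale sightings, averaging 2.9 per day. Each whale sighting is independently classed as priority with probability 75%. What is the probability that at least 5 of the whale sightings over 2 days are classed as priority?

Thinning: the whale sightings that are classed as priority themselves form a Poisson process with rate 0.75 × 2.9 = 2.175 per day.
Over the interval, μ = 2.175 × 2 = 4.35 (2 days).
P(N ≥ 5) = 1 − P(N ≤ 4) ≈ 0.4392.

0.4392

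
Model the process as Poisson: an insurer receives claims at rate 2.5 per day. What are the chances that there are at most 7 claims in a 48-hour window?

0.8666

Over the interval, μ = 2.5 × 2 = 5 (a 48-hour window = 2 days).
P(N ≤ 7) = Σ_{j=0}^{7} e^(−μ) μ^j/j! ≈ 0.8666.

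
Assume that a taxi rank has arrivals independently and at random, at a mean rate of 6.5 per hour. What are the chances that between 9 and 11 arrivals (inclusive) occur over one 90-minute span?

Over the interval, μ = 6.5 × 1.5 = 9.75 (a 90-minute span = 1.5 hours).
P(9 ≤ N ≤ 11) = Σ_{j=9}^{11} e^(−9.75) · 9.75^j/j! ≈ 0.3632.

0.3632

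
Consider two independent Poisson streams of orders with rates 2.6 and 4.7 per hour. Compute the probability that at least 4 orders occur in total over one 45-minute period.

0.7955

Independent Poisson processes superpose: combined rate λ = 2.6 + 4.7 = 7.3 per hour.
Over the interval, μ = 7.3 × 0.75 = 5.475 (a 45-minute period = 0.75 hours).
P(N ≥ 4) = 1 − P(N ≤ 3) ≈ 0.7955.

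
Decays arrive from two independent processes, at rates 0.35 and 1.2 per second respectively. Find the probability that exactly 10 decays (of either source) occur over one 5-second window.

0.0928

Independent Poisson processes superpose: combined rate λ = 0.35 + 1.2 = 1.55 per second.
Over the interval, μ = 1.55 × 5 = 7.75 (a 5-second window = 5 seconds).
P(N = 10) = e^(−7.75) · 7.75^10/10! ≈ 0.0928.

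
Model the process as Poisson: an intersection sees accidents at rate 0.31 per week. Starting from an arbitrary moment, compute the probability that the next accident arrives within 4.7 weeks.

Inter-arrival times are exponential with rate λ = 0.31 per week.
P(T ≤ 4.7) = 1 − e^(−λt) = 1 − e^(−0.31 × 4.7) = 1 − e^(−1.457) ≈ 0.7671.

0.7671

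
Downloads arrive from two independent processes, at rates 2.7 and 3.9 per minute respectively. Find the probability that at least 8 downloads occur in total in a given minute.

Independent Poisson processes superpose: combined rate λ = 2.7 + 3.9 = 6.6 per minute.
So μ = 6.6.
P(N ≥ 8) = 1 − P(N ≤ 7) ≈ 0.3419.

0.3419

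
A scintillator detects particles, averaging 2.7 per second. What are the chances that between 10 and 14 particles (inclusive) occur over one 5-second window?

0.4880

Over the interval, μ = 2.7 × 5 = 13.5 (a 5-second window = 5 seconds).
P(10 ≤ N ≤ 14) = Σ_{j=10}^{14} e^(−13.5) · 13.5^j/j! ≈ 0.4880.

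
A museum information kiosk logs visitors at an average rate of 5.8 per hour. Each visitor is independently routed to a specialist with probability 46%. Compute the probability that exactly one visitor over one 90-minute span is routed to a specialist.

0.0732

Thinning: the visitors that are routed to a specialist themselves form a Poisson process with rate 0.46 × 5.8 = 2.668 per hour.
Over the interval, μ = 2.668 × 1.5 = 4.002 (a 90-minute span = 1.5 hours).
P(N = 1) = e^(−4.002) · 4.002^1/1! ≈ 0.0732.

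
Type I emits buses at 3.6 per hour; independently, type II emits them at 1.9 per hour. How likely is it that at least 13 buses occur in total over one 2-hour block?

Independent Poisson processes superpose: combined rate λ = 3.6 + 1.9 = 5.5 per hour.
Over the interval, μ = 5.5 × 2 = 11 (a 2-hour block = 2 hours).
P(N ≥ 13) = 1 − P(N ≤ 12) ≈ 0.3113.

0.3113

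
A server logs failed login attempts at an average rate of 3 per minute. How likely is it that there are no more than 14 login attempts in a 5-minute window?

0.4657

Over the interval, μ = 3 × 5 = 15 (a 5-minute window = 5 minutes).
P(N ≤ 14) = Σ_{j=0}^{14} e^(−μ) μ^j/j! ≈ 0.4657.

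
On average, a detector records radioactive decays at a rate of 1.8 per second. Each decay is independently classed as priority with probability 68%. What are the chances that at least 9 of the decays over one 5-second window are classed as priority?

Thinning: the decays that are classed as priority themselves form a Poisson process with rate 0.68 × 1.8 = 1.224 per second.
Over the interval, μ = 1.224 × 5 = 6.12 (a 5-second window = 5 seconds).
P(N ≥ 9) = 1 − P(N ≤ 8) ≈ 0.1654.

0.1654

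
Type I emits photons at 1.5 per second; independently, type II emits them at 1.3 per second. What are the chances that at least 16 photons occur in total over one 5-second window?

0.3306

Independent Poisson processes superpose: combined rate λ = 1.5 + 1.3 = 2.8 per second.
Over the interval, μ = 2.8 × 5 = 14 (a 5-second window = 5 seconds).
P(N ≥ 16) = 1 − P(N ≤ 15) ≈ 0.3306.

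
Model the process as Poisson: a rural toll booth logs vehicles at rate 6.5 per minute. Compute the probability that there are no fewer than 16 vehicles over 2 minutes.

Over the interval, μ = 6.5 × 2 = 13 (2 minutes).
P(N ≥ 16) = 1 − P(N ≤ 15) = 1 − Σ_{j=0}^{15} e^(−μ) μ^j/j! ≈ 0.2364.

0.2364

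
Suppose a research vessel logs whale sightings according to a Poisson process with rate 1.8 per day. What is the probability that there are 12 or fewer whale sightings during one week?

0.5077

Over the interval, μ = 1.8 × 7 = 12.6 (a week = 7 days).
P(N ≤ 12) = Σ_{j=0}^{12} e^(−μ) μ^j/j! ≈ 0.5077.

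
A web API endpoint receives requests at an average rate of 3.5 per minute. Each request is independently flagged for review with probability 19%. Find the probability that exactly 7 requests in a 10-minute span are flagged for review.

0.1477

Thinning: the requests that are flagged for review themselves form a Poisson process with rate 0.19 × 3.5 = 0.665 per minute.
Over the interval, μ = 0.665 × 10 = 6.65 (a 10-minute span = 10 minutes).
P(N = 7) = e^(−6.65) · 6.65^7/7! ≈ 0.1477.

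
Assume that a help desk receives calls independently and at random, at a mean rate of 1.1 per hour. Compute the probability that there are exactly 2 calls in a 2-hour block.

Over the interval, μ = 1.1 × 2 = 2.2 (a 2-hour block = 2 hours).
P(N = 2) = e^(−μ) μ^2/2! = e^(−2.2) · 2.2^2/2 ≈ 0.2681.

0.2681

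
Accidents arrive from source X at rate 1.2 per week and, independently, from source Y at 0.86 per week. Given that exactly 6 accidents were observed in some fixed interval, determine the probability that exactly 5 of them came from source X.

0.1680

Given the total, each event is independently from source X with probability p = λ_X/(λ_X+λ_Y) = 1.2/2.06 ≈ 0.5825.
So K ~ Binomial(6, 1.2/2.06): P(K = 5) = C(6,5) · (1.2/2.06)^5 · (0.86/2.06)^1 ≈ 0.1680.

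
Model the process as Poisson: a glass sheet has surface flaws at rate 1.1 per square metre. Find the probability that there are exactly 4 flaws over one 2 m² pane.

0.1082

Over the interval, μ = 1.1 × 2 = 2.2 (a 2 m² pane = 2 square metres).
P(N = 4) = e^(−μ) μ^4/4! = e^(−2.2) · 2.2^4/24 ≈ 0.1082.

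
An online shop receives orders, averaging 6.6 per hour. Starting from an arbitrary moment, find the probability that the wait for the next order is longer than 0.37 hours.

0.0870

The wait for the next event is exponential with rate λ = 6.6 per hour.
P(T > 0.37) = e^(−λt) = e^(−6.6 × 0.37) = e^(−2.442) ≈ 0.0870.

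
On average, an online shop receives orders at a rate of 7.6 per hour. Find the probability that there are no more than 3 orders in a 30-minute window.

Over the interval, μ = 7.6 × 0.5 = 3.8 (a 30-minute window = 0.5 hours).
P(N ≤ 3) = Σ_{j=0}^{3} e^(−μ) μ^j/j! ≈ 0.4735.

0.4735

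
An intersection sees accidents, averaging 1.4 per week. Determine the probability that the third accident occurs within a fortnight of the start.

Over the interval, μ = 1.4 × 2 = 2.8 (a fortnight = 2 weeks).
The third arrival falls in the interval iff at least 3 events occur there: P(S_3 ≤ t) = P(N ≥ 3) = 1 − P(N ≤ 2) ≈ 0.5305.

0.5305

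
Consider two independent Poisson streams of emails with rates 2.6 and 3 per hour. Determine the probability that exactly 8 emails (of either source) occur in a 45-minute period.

Independent Poisson processes superpose: combined rate λ = 2.6 + 3 = 5.6 per hour.
Over the interval, μ = 5.6 × 0.75 = 4.2 (a 45-minute period = 0.75 hours).
P(N = 8) = e^(−4.2) · 4.2^8/8! ≈ 0.0360.

0.0360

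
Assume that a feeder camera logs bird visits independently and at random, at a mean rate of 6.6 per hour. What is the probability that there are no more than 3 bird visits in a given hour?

0.1052

With mean μ = 6.6 per hour,
P(N ≤ 3) = Σ_{j=0}^{3} e^(−μ) μ^j/j! ≈ 0.1052.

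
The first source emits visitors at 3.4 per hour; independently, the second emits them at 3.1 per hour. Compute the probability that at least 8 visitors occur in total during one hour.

Independent Poisson processes superpose: combined rate λ = 3.4 + 3.1 = 6.5 per hour.
So μ = 6.5.
P(N ≥ 8) = 1 − P(N ≤ 7) ≈ 0.3272.

0.3272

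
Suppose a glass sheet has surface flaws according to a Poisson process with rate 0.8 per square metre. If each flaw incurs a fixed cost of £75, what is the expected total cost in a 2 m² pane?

E[N] = 0.8 × 2 = 1.6 (a 2 m² pane = 2 square metres); E[cost] = 1.6 × £75 = £120.

£120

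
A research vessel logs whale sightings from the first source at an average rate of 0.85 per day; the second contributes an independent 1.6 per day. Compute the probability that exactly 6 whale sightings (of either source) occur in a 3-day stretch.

Independent Poisson processes superpose: combined rate λ = 0.85 + 1.6 = 2.45 per day.
Over the interval, μ = 2.45 × 3 = 7.35 (a 3-day stretch = 3 days).
P(N = 6) = e^(−7.35) · 7.35^6/6! ≈ 0.1407.

0.1407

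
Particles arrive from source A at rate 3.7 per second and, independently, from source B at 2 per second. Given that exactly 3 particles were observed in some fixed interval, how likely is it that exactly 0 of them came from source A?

0.0432

Given the total, each event is independently from source A with probability p = λ_A/(λ_A+λ_B) = 3.7/5.7 ≈ 0.6491.
So K ~ Binomial(3, 3.7/5.7): P(K = 0) = C(3,0) · (3.7/5.7)^0 · (2/5.7)^3 ≈ 0.0432.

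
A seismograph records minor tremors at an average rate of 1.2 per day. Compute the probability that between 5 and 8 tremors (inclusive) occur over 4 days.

0.4679

Over the interval, μ = 1.2 × 4 = 4.8 (4 days).
P(5 ≤ N ≤ 8) = Σ_{j=5}^{8} e^(−4.8) · 4.8^j/j! ≈ 0.4679.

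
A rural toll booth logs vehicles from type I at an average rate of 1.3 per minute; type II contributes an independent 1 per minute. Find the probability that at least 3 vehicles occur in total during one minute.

Independent Poisson processes superpose: combined rate λ = 1.3 + 1 = 2.3 per minute.
So μ = 2.3.
P(N ≥ 3) = 1 − P(N ≤ 2) ≈ 0.4040.

0.4040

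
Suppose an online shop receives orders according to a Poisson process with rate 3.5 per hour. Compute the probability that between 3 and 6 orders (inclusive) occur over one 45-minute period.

Over the interval, μ = 3.5 × 0.75 = 2.625 (a 45-minute period = 0.75 hours).
P(3 ≤ N ≤ 6) = Σ_{j=3}^{6} e^(−2.625) · 2.625^j/j! ≈ 0.4698.

0.4698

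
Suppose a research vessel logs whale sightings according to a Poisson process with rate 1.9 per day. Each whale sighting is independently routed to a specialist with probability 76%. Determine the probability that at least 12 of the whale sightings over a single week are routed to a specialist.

Thinning: the whale sightings that are routed to a specialist themselves form a Poisson process with rate 0.76 × 1.9 = 1.444 per day.
Over the interval, μ = 1.444 × 7 = 10.108 (a week = 7 days).
P(N ≥ 12) = 1 − P(N ≤ 11) ≈ 0.3156.

0.3156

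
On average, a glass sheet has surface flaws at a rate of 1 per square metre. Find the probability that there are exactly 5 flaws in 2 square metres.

Over the interval, μ = 1 × 2 = 2 (2 square metres).
P(N = 5) = e^(−μ) μ^5/5! = e^(−2) · 2^5/120 ≈ 0.0361.

0.0361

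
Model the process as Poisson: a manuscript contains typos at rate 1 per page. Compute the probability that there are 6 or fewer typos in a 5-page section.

Over the interval, μ = 1 × 5 = 5 (a 5-page section = 5 pages).
P(N ≤ 6) = Σ_{j=0}^{6} e^(−μ) μ^j/j! ≈ 0.7622.

0.7622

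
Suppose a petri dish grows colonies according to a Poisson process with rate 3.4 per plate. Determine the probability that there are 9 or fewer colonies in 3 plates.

Over the interval, μ = 3.4 × 3 = 10.2 (3 plates).
P(N ≤ 9) = Σ_{j=0}^{9} e^(−μ) μ^j/j! ≈ 0.4332.

0.4332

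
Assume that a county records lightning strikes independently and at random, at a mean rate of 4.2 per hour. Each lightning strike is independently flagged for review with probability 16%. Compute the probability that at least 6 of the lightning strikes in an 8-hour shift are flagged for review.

0.4497

Thinning: the lightning strikes that are flagged for review themselves form a Poisson process with rate 0.16 × 4.2 = 0.672 per hour.
Over the interval, μ = 0.672 × 8 = 5.376 (an 8-hour shift = 8 hours).
P(N ≥ 6) = 1 − P(N ≤ 5) ≈ 0.4497.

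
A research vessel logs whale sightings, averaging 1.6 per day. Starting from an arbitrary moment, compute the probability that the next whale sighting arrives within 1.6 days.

Inter-arrival times are exponential with rate λ = 1.6 per day.
P(T ≤ 1.6) = 1 − e^(−λt) = 1 − e^(−1.6 × 1.6) = 1 − e^(−2.56) ≈ 0.9227.

0.9227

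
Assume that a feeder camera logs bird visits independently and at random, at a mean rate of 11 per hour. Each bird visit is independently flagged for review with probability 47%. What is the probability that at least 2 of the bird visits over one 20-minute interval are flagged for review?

Thinning: the bird visits that are flagged for review themselves form a Poisson process with rate 0.47 × 11 = 5.17 per hour.
Over the interval, μ = 5.17 × 1/3 ≈ 1.72333 (a 20-minute interval = 1/3 hours).
P(N ≥ 2) = 1 − P(N ≤ 1) ≈ 0.5140.

0.5140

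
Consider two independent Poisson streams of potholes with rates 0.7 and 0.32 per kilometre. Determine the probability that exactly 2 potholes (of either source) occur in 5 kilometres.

0.0793

Independent Poisson processes superpose: combined rate λ = 0.7 + 0.32 = 1.02 per kilometre.
Over the interval, μ = 1.02 × 5 = 5.1 (5 kilometres).
P(N = 2) = e^(−5.1) · 5.1^2/2! ≈ 0.0793.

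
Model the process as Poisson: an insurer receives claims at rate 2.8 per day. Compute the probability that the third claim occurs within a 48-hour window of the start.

Over the interval, μ = 2.8 × 2 = 5.6 (a 48-hour window = 2 days).
The third arrival falls in the interval iff at least 3 events occur there: P(S_3 ≤ t) = P(N ≥ 3) = 1 − P(N ≤ 2) ≈ 0.9176.

0.9176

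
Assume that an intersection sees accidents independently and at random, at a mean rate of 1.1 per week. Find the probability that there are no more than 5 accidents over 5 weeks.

Over the interval, μ = 1.1 × 5 = 5.5 (5 weeks).
P(N ≤ 5) = Σ_{j=0}^{5} e^(−μ) μ^j/j! ≈ 0.5289.

0.5289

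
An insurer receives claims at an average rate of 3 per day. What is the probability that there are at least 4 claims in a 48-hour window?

Over the interval, μ = 3 × 2 = 6 (a 48-hour window = 2 days).
P(N ≥ 4) = 1 − P(N ≤ 3) = 1 − Σ_{j=0}^{3} e^(−μ) μ^j/j! ≈ 0.8488.

0.8488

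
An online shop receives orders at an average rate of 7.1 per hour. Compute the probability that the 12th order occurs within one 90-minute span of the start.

0.3790

Over the interval, μ = 7.1 × 1.5 = 10.65 (a 90-minute span = 1.5 hours).
The 12th arrival falls in the interval iff at least 12 events occur there: P(S_12 ≤ t) = P(N ≥ 12) = 1 − P(N ≤ 11) ≈ 0.3790.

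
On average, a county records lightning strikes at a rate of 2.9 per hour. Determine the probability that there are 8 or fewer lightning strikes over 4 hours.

0.1830

Over the interval, μ = 2.9 × 4 = 11.6 (4 hours).
P(N ≤ 8) = Σ_{j=0}^{8} e^(−μ) μ^j/j! ≈ 0.1830.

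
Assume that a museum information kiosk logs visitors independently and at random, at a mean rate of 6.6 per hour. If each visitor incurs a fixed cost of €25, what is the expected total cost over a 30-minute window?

€82.5

E[N] = 6.6 × 0.5 = 3.3 (a 30-minute window = 0.5 hours); E[cost] = 3.3 × €25 = €82.5.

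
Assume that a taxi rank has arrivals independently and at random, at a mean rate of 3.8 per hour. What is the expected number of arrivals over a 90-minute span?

5.7

E[N] = λt = 3.8 × 1.5 = 5.7 (a 90-minute span = 1.5 hours).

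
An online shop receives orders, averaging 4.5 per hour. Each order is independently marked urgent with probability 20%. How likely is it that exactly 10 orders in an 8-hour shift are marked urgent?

Thinning: the orders that are marked urgent themselves form a Poisson process with rate 0.2 × 4.5 = 0.9 per hour.
Over the interval, μ = 0.9 × 8 = 7.2 (an 8-hour shift = 8 hours).
P(N = 10) = e^(−7.2) · 7.2^10/10! ≈ 0.0770.

0.0770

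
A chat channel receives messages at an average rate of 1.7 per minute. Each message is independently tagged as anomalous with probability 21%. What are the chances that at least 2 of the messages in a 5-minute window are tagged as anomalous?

Thinning: the messages that are tagged as anomalous themselves form a Poisson process with rate 0.21 × 1.7 = 0.357 per minute.
Over the interval, μ = 0.357 × 5 = 1.785 (a 5-minute window = 5 minutes).
P(N ≥ 2) = 1 − P(N ≤ 1) ≈ 0.5327.

0.5327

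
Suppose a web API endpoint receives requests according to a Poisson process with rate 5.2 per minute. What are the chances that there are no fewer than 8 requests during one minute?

With mean μ = 5.2 per minute,
P(N ≥ 8) = 1 − P(N ≤ 7) = 1 − Σ_{j=0}^{7} e^(−μ) μ^j/j! ≈ 0.1551.

0.1551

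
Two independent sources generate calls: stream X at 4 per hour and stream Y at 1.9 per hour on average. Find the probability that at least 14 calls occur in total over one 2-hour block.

Independent Poisson processes superpose: combined rate λ = 4 + 1.9 = 5.9 per hour.
Over the interval, μ = 5.9 × 2 = 11.8 (a 2-hour block = 2 hours).
P(N ≥ 14) = 1 − P(N ≤ 13) ≈ 0.2975.

0.2975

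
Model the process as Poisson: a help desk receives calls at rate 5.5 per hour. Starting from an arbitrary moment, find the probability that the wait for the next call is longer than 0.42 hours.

The wait for the next event is exponential with rate λ = 5.5 per hour.
P(T > 0.42) = e^(−λt) = e^(−5.5 × 0.42) = e^(−2.31) ≈ 0.0993.

0.0993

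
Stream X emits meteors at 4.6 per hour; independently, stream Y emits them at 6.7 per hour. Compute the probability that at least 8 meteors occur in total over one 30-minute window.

Independent Poisson processes superpose: combined rate λ = 4.6 + 6.7 = 11.3 per hour.
Over the interval, μ = 11.3 × 0.5 = 5.65 (a 30-minute window = 0.5 hours).
P(N ≥ 8) = 1 − P(N ≤ 7) ≈ 0.2094.

0.2094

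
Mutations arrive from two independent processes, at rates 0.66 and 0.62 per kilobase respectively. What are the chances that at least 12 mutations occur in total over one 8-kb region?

Independent Poisson processes superpose: combined rate λ = 0.66 + 0.62 = 1.28 per kilobase.
Over the interval, μ = 1.28 × 8 = 10.24 (an 8-kb region = 8 kilobases).
P(N ≥ 12) = 1 − P(N ≤ 11) ≈ 0.3308.

0.3308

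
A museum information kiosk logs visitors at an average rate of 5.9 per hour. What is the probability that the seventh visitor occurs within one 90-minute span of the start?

0.7792

Over the interval, μ = 5.9 × 1.5 = 8.85 (a 90-minute span = 1.5 hours).
The seventh arrival falls in the interval iff at least 7 events occur there: P(S_7 ≤ t) = P(N ≥ 7) = 1 − P(N ≤ 6) ≈ 0.7792.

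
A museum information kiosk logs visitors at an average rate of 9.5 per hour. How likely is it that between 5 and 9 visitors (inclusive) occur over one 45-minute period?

0.6557

Over the interval, μ = 9.5 × 0.75 = 7.125 (a 45-minute period = 0.75 hours).
P(5 ≤ N ≤ 9) = Σ_{j=5}^{9} e^(−7.125) · 7.125^j/j! ≈ 0.6557.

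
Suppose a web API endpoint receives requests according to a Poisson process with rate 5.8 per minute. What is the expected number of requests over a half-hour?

E[N] = λt = 5.8 × 30 = 174 (a half-hour = 30 minutes).

174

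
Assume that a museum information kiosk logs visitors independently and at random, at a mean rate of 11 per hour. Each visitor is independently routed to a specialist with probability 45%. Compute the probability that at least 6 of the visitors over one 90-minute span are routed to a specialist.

Thinning: the visitors that are routed to a specialist themselves form a Poisson process with rate 0.45 × 11 = 4.95 per hour.
Over the interval, μ = 4.95 × 1.5 = 7.425 (a 90-minute span = 1.5 hours).
P(N ≥ 6) = 1 − P(N ≤ 5) ≈ 0.7503.

0.7503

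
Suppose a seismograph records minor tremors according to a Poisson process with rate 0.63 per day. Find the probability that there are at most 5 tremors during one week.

0.7182

Over the interval, μ = 0.63 × 7 = 4.41 (a week = 7 days).
P(N ≤ 5) = Σ_{j=0}^{5} e^(−μ) μ^j/j! ≈ 0.7182.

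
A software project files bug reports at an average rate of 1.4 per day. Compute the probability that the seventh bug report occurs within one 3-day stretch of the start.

0.1325

Over the interval, μ = 1.4 × 3 = 4.2 (a 3-day stretch = 3 days).
The seventh arrival falls in the interval iff at least 7 events occur there: P(S_7 ≤ t) = P(N ≥ 7) = 1 − P(N ≤ 6) ≈ 0.1325.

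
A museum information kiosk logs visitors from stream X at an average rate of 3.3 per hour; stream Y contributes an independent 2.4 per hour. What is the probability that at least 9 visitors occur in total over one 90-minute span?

Independent Poisson processes superpose: combined rate λ = 3.3 + 2.4 = 5.7 per hour.
Over the interval, μ = 5.7 × 1.5 = 8.55 (a 90-minute span = 1.5 hours).
P(N ≥ 9) = 1 − P(N ≤ 8) ≈ 0.4838.

0.4838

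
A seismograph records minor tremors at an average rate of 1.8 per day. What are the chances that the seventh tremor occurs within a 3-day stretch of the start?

Over the interval, μ = 1.8 × 3 = 5.4 (a 3-day stretch = 3 days).
The seventh arrival falls in the interval iff at least 7 events occur there: P(S_7 ≤ t) = P(N ≥ 7) = 1 − P(N ≤ 6) ≈ 0.2983.

0.2983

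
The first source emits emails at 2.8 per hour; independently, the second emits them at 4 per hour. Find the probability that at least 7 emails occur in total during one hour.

0.5201

Independent Poisson processes superpose: combined rate λ = 2.8 + 4 = 6.8 per hour.
So μ = 6.8.
P(N ≥ 7) = 1 − P(N ≤ 6) ≈ 0.5201.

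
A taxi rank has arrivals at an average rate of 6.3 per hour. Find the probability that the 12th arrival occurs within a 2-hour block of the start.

0.6050

Over the interval, μ = 6.3 × 2 = 12.6 (a 2-hour block = 2 hours).
The 12th arrival falls in the interval iff at least 12 events occur there: P(S_12 ≤ t) = P(N ≥ 12) = 1 − P(N ≤ 11) ≈ 0.6050.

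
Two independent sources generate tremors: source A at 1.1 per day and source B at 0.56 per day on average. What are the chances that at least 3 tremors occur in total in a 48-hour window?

Independent Poisson processes superpose: combined rate λ = 1.1 + 0.56 = 1.66 per day.
Over the interval, μ = 1.66 × 2 = 3.32 (a 48-hour window = 2 days).
P(N ≥ 3) = 1 − P(N ≤ 2) ≈ 0.6446.

0.6446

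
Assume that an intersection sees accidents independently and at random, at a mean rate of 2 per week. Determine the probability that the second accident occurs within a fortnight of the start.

Over the interval, μ = 2 × 2 = 4 (a fortnight = 2 weeks).
The second arrival falls in the interval iff at least 2 events occur there: P(S_2 ≤ t) = P(N ≥ 2) = 1 − P(N ≤ 1) ≈ 0.9084.

0.9084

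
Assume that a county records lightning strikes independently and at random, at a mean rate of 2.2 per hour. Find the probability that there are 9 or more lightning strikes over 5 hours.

0.7680

Over the interval, μ = 2.2 × 5 = 11 (5 hours).
P(N ≥ 9) = 1 − P(N ≤ 8) = 1 − Σ_{j=0}^{8} e^(−μ) μ^j/j! ≈ 0.7680.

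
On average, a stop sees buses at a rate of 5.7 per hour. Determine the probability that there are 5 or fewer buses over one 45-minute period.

0.7408

Over the interval, μ = 5.7 × 0.75 = 4.275 (a 45-minute period = 0.75 hours).
P(N ≤ 5) = Σ_{j=0}^{5} e^(−μ) μ^j/j! ≈ 0.7408.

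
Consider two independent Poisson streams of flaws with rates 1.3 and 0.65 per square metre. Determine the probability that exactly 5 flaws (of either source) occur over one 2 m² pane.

Independent Poisson processes superpose: combined rate λ = 1.3 + 0.65 = 1.95 per square metre.
Over the interval, μ = 1.95 × 2 = 3.9 (a 2 m² pane = 2 square metres).
P(N = 5) = e^(−3.9) · 3.9^5/5! ≈ 0.1522.

0.1522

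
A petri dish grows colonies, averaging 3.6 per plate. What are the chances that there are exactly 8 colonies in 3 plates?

0.0936

Over the interval, μ = 3.6 × 3 = 10.8 (3 plates).
P(N = 8) = e^(−μ) μ^8/8! = e^(−10.8) · 10.8^8/40320 ≈ 0.0936.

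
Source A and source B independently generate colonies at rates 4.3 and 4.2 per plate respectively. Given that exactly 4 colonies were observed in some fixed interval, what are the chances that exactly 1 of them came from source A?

Given the total, each event is independently from source A with probability p = λ_A/(λ_A+λ_B) = 4.3/8.5 ≈ 0.5059.
So K ~ Binomial(4, 4.3/8.5): P(K = 1) = C(4,1) · (4.3/8.5)^1 · (4.2/8.5)^3 ≈ 0.2441.

0.2441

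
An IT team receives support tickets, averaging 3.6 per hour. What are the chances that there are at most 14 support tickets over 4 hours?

0.5281

Over the interval, μ = 3.6 × 4 = 14.4 (4 hours).
P(N ≤ 14) = Σ_{j=0}^{14} e^(−μ) μ^j/j! ≈ 0.5281.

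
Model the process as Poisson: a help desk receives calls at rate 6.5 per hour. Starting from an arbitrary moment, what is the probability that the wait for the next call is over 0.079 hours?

0.5984

The wait for the next event is exponential with rate λ = 6.5 per hour.
P(T > 0.079) = e^(−λt) = e^(−6.5 × 0.079) = e^(−0.5135) ≈ 0.5984.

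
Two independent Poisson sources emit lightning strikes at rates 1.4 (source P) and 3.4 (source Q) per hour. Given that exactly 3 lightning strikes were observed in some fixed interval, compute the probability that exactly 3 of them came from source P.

Given the total, each event is independently from source P with probability p = λ_P/(λ_P+λ_Q) = 1.4/4.8 ≈ 0.2917.
So K ~ Binomial(3, 1.4/4.8): P(K = 3) = C(3,3) · (1.4/4.8)^3 · (3.4/4.8)^0 ≈ 0.0248.

0.0248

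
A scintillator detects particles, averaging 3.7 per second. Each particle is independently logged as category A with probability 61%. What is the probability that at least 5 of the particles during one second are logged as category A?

Thinning: the particles that are logged as category A themselves form a Poisson process with rate 0.61 × 3.7 = 2.257 per second.
So μ = 2.257.
P(N ≥ 5) = 1 − P(N ≤ 4) ≈ 0.0788.

0.0788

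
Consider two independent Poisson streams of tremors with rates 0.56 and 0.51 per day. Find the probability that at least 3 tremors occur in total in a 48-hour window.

0.3612

Independent Poisson processes superpose: combined rate λ = 0.56 + 0.51 = 1.07 per day.
Over the interval, μ = 1.07 × 2 = 2.14 (a 48-hour window = 2 days).
P(N ≥ 3) = 1 − P(N ≤ 2) ≈ 0.3612.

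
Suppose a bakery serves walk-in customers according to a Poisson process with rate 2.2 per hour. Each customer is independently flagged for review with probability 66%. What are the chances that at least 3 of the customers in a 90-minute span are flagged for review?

0.3714

Thinning: the customers that are flagged for review themselves form a Poisson process with rate 0.66 × 2.2 = 1.452 per hour.
Over the interval, μ = 1.452 × 1.5 = 2.178 (a 90-minute span = 1.5 hours).
P(N ≥ 3) = 1 − P(N ≤ 2) ≈ 0.3714.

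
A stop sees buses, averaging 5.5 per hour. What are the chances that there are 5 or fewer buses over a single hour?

With mean μ = 5.5 per hour,
P(N ≤ 5) = Σ_{j=0}^{5} e^(−μ) μ^j/j! ≈ 0.5289.

0.5289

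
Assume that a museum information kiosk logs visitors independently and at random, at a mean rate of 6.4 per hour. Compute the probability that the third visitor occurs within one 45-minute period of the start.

0.8575

Over the interval, μ = 6.4 × 0.75 = 4.8 (a 45-minute period = 0.75 hours).
The third arrival falls in the interval iff at least 3 events occur there: P(S_3 ≤ t) = P(N ≥ 3) = 1 − P(N ≤ 2) ≈ 0.8575.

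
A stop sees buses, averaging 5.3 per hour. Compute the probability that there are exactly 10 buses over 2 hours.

0.1230

Over the interval, μ = 5.3 × 2 = 10.6 (2 hours).
P(N = 10) = e^(−μ) μ^10/10! = e^(−10.6) · 10.6^10/3628800 ≈ 0.1230.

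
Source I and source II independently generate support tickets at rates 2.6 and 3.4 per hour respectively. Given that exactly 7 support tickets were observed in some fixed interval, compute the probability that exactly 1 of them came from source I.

Given the total, each event is independently from source I with probability p = λ_I/(λ_I+λ_II) = 2.6/6 ≈ 0.4333.
So K ~ Binomial(7, 2.6/6): P(K = 1) = C(7,1) · (2.6/6)^1 · (3.4/6)^6 ≈ 0.1004.

0.1004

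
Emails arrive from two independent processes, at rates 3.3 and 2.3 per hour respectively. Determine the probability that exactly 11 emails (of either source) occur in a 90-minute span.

Independent Poisson processes superpose: combined rate λ = 3.3 + 2.3 = 5.6 per hour.
Over the interval, μ = 5.6 × 1.5 = 8.4 (a 90-minute span = 1.5 hours).
P(N = 11) = e^(−8.4) · 8.4^11/11! ≈ 0.0828.

0.0828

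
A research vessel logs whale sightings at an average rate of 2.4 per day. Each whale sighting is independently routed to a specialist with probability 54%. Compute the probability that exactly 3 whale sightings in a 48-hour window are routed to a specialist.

0.2173

Thinning: the whale sightings that are routed to a specialist themselves form a Poisson process with rate 0.54 × 2.4 = 1.296 per day.
Over the interval, μ = 1.296 × 2 = 2.592 (a 48-hour window = 2 days).
P(N = 3) = e^(−2.592) · 2.592^3/3! ≈ 0.2173.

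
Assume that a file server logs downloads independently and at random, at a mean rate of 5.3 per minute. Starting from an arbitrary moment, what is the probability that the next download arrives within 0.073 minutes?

0.3208

Inter-arrival times are exponential with rate λ = 5.3 per minute.
P(T ≤ 0.073) = 1 − e^(−λt) = 1 − e^(−5.3 × 0.073) = 1 − e^(−0.3869) ≈ 0.3208.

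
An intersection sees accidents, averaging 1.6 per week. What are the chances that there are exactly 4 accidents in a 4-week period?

0.1162

Over the interval, μ = 1.6 × 4 = 6.4 (a 4-week period = 4 weeks).
P(N = 4) = e^(−μ) μ^4/4! = e^(−6.4) · 6.4^4/24 ≈ 0.1162.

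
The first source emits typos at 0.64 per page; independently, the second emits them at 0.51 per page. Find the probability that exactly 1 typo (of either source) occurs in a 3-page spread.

0.1095

Independent Poisson processes superpose: combined rate λ = 0.64 + 0.51 = 1.15 per page.
Over the interval, μ = 1.15 × 3 = 3.45 (a 3-page spread = 3 pages).
P(N = 1) = e^(−3.45) · 3.45^1/1! ≈ 0.1095.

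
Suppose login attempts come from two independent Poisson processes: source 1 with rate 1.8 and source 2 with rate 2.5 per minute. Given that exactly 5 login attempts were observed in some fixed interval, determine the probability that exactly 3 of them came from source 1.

0.2479

Given the total, each event is independently from source 1 with probability p = λ_1/(λ_1+λ_2) = 1.8/4.3 ≈ 0.4186.
So K ~ Binomial(5, 1.8/4.3): P(K = 3) = C(5,3) · (1.8/4.3)^3 · (2.5/4.3)^2 ≈ 0.2479.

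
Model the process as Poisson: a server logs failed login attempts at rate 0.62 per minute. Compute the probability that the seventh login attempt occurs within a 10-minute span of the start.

Over the interval, μ = 0.62 × 10 = 6.2 (a 10-minute span = 10 minutes).
The seventh arrival falls in the interval iff at least 7 events occur there: P(S_7 ≤ t) = P(N ≥ 7) = 1 − P(N ≤ 6) ≈ 0.4258.

0.4258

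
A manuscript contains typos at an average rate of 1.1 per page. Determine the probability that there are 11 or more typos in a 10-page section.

Over the interval, μ = 1.1 × 10 = 11 (a 10-page section = 10 pages).
P(N ≥ 11) = 1 − P(N ≤ 10) = 1 − Σ_{j=0}^{10} e^(−μ) μ^j/j! ≈ 0.5401.

0.5401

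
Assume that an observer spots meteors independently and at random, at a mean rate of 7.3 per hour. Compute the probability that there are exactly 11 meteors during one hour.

0.0531

With mean μ = 7.3 per hour,
P(N = 11) = e^(−μ) μ^11/11! = e^(−7.3) · 7.3^11/39916800 ≈ 0.0531.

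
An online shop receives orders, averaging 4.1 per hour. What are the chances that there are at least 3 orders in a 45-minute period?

Over the interval, μ = 4.1 × 0.75 = 3.075 (a 45-minute period = 0.75 hours).
P(N ≥ 3) = 1 − P(N ≤ 2) = 1 − Σ_{j=0}^{2} e^(−μ) μ^j/j! ≈ 0.5934.

0.5934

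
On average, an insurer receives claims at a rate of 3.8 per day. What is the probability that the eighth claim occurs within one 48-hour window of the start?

0.4900

Over the interval, μ = 3.8 × 2 = 7.6 (a 48-hour window = 2 days).
The eighth arrival falls in the interval iff at least 8 events occur there: P(S_8 ≤ t) = P(N ≥ 8) = 1 − P(N ≤ 7) ≈ 0.4900.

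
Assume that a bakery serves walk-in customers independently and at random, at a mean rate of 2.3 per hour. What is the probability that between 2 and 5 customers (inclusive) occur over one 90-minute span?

0.7229

Over the interval, μ = 2.3 × 1.5 = 3.45 (a 90-minute span = 1.5 hours).
P(2 ≤ N ≤ 5) = Σ_{j=2}^{5} e^(−3.45) · 3.45^j/j! ≈ 0.7229.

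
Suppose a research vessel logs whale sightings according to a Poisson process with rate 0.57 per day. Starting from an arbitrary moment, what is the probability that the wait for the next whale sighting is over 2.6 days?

0.2272

The wait for the next event is exponential with rate λ = 0.57 per day.
P(T > 2.6) = e^(−λt) = e^(−0.57 × 2.6) = e^(−1.482) ≈ 0.2272.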